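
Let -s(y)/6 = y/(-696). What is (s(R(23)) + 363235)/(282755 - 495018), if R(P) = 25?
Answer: -42135285/24622508 ≈ -1.7113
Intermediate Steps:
s(y) = y/116 (s(y) = -6*y/(-696) = -6*y*(-1)/696 = -(-1)*y/116 = y/116)
(s(R(23)) + 363235)/(282755 - 495018) = ((1/116)*25 + 363235)/(282755 - 495018) = (25/116 + 363235)/(-212263) = (42135285/116)*(-1/212263) = -42135285/24622508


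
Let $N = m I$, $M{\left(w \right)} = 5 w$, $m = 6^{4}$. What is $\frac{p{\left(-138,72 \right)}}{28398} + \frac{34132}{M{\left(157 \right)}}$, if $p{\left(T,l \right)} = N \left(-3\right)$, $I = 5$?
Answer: $\frac{159003356}{3715405} \approx 42.796$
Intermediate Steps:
$m = 1296$
$N = 6480$ ($N = 1296 \cdot 5 = 6480$)
$p{\left(T,l \right)} = -19440$ ($p{\left(T,l \right)} = 6480 \left(-3\right) = -19440$)
$\frac{p{\left(-138,72 \right)}}{28398} + \frac{34132}{M{\left(157 \right)}} = - \frac{19440}{28398} + \frac{34132}{5 \cdot 157} = \left(-19440\right) \frac{1}{28398} + \frac{34132}{785} = - \frac{3240}{4733} + 34132 \cdot \frac{1}{785} = - \frac{3240}{4733} + \frac{34132}{785} = \frac{159003356}{3715405}$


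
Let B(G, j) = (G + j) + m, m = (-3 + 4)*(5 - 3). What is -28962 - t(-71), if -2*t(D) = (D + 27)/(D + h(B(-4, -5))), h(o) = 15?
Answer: -810925/28 ≈ -28962.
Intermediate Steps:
m = 2 (m = 1*2 = 2)
B(G, j) = 2 + G + j (B(G, j) = (G + j) + 2 = 2 + G + j)
t(D) = -(27 + D)/(2*(15 + D)) (t(D) = -(D + 27)/(2*(D + 15)) = -(27 + D)/(2*(15 + D)))
-28962 - t(-71) = -28962 - (-27 - 1*(-71))/(2*(15 - 71)) = -28962 - (-27 + 71)/(2*(-56)) = -28962 - (-1)*44/(2*56) = -28962 - 1*(-11/28) = -28962 + 11/28 = -810925/28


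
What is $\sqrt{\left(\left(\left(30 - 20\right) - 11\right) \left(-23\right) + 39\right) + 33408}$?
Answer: $\sqrt{33470} \approx 182.95$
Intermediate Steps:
$\sqrt{\left(\left(\left(30 - 20\right) - 11\right) \left(-23\right) + 39\right) + 33408} = \sqrt{\left(\left(10 - 11\right) \left(-23\right) + 39\right) + 33408} = \sqrt{\left(\left(-1\right) \left(-23\right) + 39\right) + 33408} = \sqrt{\left(23 + 39\right) + 33408} = \sqrt{62 + 33408} = \sqrt{33470}$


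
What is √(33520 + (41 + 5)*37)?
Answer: √35222 ≈ 187.68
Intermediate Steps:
√(33520 + (41 + 5)*37) = √(33520 + 46*37) = √(33520 + 1702) = √35222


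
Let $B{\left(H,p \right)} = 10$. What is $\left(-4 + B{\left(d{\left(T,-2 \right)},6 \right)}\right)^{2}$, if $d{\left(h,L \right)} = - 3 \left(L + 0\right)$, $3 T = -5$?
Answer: $36$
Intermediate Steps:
$T = - \frac{5}{3}$ ($T = \frac{1}{3} \left(-5\right) = - \frac{5}{3} \approx -1.6667$)
$d{\left(h,L \right)} = - 3 L$
$\left(-4 + B{\left(d{\left(T,-2 \right)},6 \right)}\right)^{2} = \left(-4 + 10\right)^{2} = 6^{2} = 36$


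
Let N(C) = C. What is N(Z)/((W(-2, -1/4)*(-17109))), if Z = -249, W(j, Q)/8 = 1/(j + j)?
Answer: -83/11406 ≈ -0.0072769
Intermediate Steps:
W(j, Q) = 4/j (W(j, Q) = 8/(j + j) = 8/((2*j)) = 8*(1/(2*j)) = 4/j)
N(Z)/((W(-2, -1/4)*(-17109))) = -249/((4/(-2))*(-17109)) = -249/((4*(-½))*(-17109)) = -249/((-2*(-17109))) = -249/34218 = -249*1/34218 = -83/11406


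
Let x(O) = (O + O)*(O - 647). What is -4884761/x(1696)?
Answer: -4884761/3558208 ≈ -1.3728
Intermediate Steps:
x(O) = 2*O*(-647 + O) (x(O) = (2*O)*(-647 + O) = 2*O*(-647 + O))
-4884761/x(1696) = -4884761*1/(3392*(-647 + 1696)) = -4884761/(2*1696*1049) = -4884761/3558208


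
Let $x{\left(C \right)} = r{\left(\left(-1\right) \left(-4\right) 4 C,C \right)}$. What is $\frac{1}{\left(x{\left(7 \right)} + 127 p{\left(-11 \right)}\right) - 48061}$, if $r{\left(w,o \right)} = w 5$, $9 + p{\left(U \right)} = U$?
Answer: $- \frac{1}{50041} \approx -1.9984 \cdot 10^{-5}$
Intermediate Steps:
$p{\left(U \right)} = -9 + U$
$r{\left(w,o \right)} = 5 w$
$x{\left(C \right)} = 80 C$ ($x{\left(C \right)} = 5 \left(-1\right) \left(-4\right) 4 C = 5 \cdot 4 \cdot 4 C = 5 \cdot 16 C = 80 C$)
$\frac{1}{\left(x{\left(7 \right)} + 127 p{\left(-11 \right)}\right) - 48061} = \frac{1}{\left(80 \cdot 7 + 127 \left(-9 - 11\right)\right) - 48061} = \frac{1}{\left(560 + 127 \left(-20\right)\right) - 48061} = \frac{1}{\left(560 - 2540\right) - 48061} = \frac{1}{-1980 - 48061} = \frac{1}{-50041} = - \frac{1}{50041}$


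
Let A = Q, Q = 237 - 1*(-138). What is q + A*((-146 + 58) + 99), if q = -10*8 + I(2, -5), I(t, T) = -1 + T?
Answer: 4039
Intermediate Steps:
Q = 375 (Q = 237 + 138 = 375)
A = 375
q = -86 (q = -10*8 + (-1 - 5) = -80 - 6 = -86)
q + A*((-146 + 58) + 99) = -86 + 375*((-146 + 58) + 99) = -86 + 375*(-88 + 99) = -86 + 375*11 = -86 + 4125 = 4039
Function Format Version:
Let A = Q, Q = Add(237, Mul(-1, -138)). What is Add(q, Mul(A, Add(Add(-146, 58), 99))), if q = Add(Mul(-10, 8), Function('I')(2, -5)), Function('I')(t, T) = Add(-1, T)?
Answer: 4039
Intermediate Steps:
Q = 375 (Q = Add(237, 138) = 375)
A = 375
q = -86 (q = Add(Mul(-10, 8), Add(-1, -5)) = Add(-80, -6) = -86)
Add(q, Mul(A, Add(Add(-146, 58), 99))) = Add(-86, Mul(375, Add(Add(-146, 58), 99))) = Add(-86, Mul(375, Add(-88, 99))) = Add(-86, Mul(375, 11)) = Add(-86, 4125) = 4039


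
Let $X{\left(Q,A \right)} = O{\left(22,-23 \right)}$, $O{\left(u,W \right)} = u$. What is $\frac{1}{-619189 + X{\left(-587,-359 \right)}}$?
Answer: $- \frac{1}{619167} \approx -1.6151 \cdot 10^{-6}$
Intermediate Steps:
$X{\left(Q,A \right)} = 22$
$\frac{1}{-619189 + X{\left(-587,-359 \right)}} = \frac{1}{-619189 + 22} = \frac{1}{-619167} = - \frac{1}{619167}$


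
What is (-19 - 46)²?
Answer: 4225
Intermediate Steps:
(-19 - 46)² = (-65)² = 4225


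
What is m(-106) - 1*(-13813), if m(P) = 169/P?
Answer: 1464009/106 ≈ 13811.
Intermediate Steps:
m(-106) - 1*(-13813) = 169/(-106) - 1*(-13813) = 169*(-1/106) + 13813 = -169/106 + 13813 = 1464009/106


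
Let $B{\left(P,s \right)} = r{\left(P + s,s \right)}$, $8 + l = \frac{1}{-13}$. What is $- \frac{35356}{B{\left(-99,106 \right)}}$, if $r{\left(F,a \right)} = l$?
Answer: $\frac{459628}{105} \approx 4377.4$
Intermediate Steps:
$l = - \frac{105}{13}$ ($l = -8 + \frac{1}{-13} = -8 - \frac{1}{13} = - \frac{105}{13} \approx -8.0769$)
$r{\left(F,a \right)} = - \frac{105}{13}$
$B{\left(P,s \right)} = - \frac{105}{13}$
$- \frac{35356}{B{\left(-99,106 \right)}} = - \frac{35356}{- \frac{105}{13}} = \left(-35356\right) \left(- \frac{13}{105}\right) = \frac{459628}{105}$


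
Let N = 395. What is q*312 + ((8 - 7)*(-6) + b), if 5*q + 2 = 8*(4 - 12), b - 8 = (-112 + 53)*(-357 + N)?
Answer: -31792/5 ≈ -6358.4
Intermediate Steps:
b = -2234 (b = 8 + (-112 + 53)*(-357 + 395) = 8 - 59*38 = 8 - 2242 = -2234)
q = -66/5 (q = -2/5 + (8*(4 - 12))/5 = -2/5 + (8*(-8))/5 = -2/5 + (1/5)*(-64) = -2/5 - 64/5 = -66/5 ≈ -13.200)
q*312 + ((8 - 7)*(-6) + b) = -66/5*312 + ((8 - 7)*(-6) - 2234) = -20592/5 + (1*(-6) - 2234) = -20592/5 + (-6 - 2234) = -20592/5 - 2240 = -31792/5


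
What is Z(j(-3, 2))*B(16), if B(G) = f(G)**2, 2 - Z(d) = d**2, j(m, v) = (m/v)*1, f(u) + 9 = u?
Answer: -49/4 ≈ -12.250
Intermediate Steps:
f(u) = -9 + u
j(m, v) = m/v
Z(d) = 2 - d**2
B(G) = (-9 + G)**2
Z(j(-3, 2))*B(16) = (2 - (-3/2)**2)*(-9 + 16)**2 = (2 - (-3*1/2)**2)*7**2 = (2 - (-3/2)**2)*49 = (2 - 1*9/4)*49 = (2 - 9/4)*49 = -1/4*49 = -49/4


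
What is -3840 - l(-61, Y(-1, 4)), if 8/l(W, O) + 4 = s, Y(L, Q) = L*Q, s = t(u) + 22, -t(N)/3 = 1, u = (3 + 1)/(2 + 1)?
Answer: -57608/15 ≈ -3840.5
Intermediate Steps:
u = 4/3 ≈ 1.3333
t(N) = -3 (t(N) = -3*1 = -3)
s = 19 (s = -3 + 22 = 19)
l(W, O) = 8/15 (l(W, O) = 8/(-4 + 19) = 8/15)
-3840 - l(-61, Y(-1, 4)) = -3840 - 1*8/15 = -3840 - 8/15 = -57608/15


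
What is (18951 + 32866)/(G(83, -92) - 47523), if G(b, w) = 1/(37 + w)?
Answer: -2849935/2613766 ≈ -1.0904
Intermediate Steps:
(18951 + 32866)/(G(83, -92) - 47523) = (18951 + 32866)/(1/(37 - 92) - 47523) = 51817/(1/(-55) - 47523) = 51817/(-1/55 - 47523) = 51817/(-2613766/55) = 51817*(-55/2613766) = -2849935/2613766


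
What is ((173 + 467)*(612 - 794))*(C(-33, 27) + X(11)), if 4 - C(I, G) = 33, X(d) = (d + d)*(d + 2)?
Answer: -29935360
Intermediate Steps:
X(d) = 2*d*(2 + d) (X(d) = (2*d)*(2 + d) = 2*d*(2 + d))
C(I, G) = -29 (C(I, G) = 4 - 1*33 = 4 - 33 = -29)
((173 + 467)*(612 - 794))*(C(-33, 27) + X(11)) = ((173 + 467)*(612 - 794))*(-29 + 2*11*(2 + 11)) = (640*(-182))*(-29 + 2*11*13) = -116480*(-29 + 286) = -116480*257 = -29935360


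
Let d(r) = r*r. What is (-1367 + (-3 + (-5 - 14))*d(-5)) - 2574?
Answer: -4491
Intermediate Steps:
d(r) = r**2
(-1367 + (-3 + (-5 - 14))*d(-5)) - 2574 = (-1367 + (-3 + (-5 - 14))*(-5)**2) - 2574 = (-1367 + (-3 - 19)*25) - 2574 = (-1367 - 22*25) - 2574 = (-1367 - 550) - 2574 = -1917 - 2574 = -4491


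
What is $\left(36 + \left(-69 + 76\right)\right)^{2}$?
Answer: $1849$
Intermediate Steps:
$\left(36 + \left(-69 + 76\right)\right)^{2} = \left(36 + 7\right)^{2} = 43^{2} = 1849$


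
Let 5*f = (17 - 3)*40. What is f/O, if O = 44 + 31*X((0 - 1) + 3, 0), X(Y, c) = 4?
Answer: 2/3 ≈ 0.66667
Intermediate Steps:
O = 168 (O = 44 + 31*4 = 44 + 124 = 168)
f = 112 (f = ((17 - 3)*40)/5 = (14*40)/5 = (1/5)*560 = 112)
f/O = 112/168 = 112*(1/168) = 2/3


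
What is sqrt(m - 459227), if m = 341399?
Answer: 6*I*sqrt(3273) ≈ 343.26*I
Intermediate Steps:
sqrt(m - 459227) = sqrt(341399 - 459227) = sqrt(-117828) = 6*I*sqrt(3273)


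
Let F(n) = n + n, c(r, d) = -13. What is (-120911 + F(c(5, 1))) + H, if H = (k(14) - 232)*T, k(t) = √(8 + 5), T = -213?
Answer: -71521 - 213*√13 ≈ -72289.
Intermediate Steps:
k(t) = √13
F(n) = 2*n
H = 49416 - 213*√13 (H = (√13 - 232)*(-213) = (-232 + √13)*(-213) = 49416 - 213*√13 ≈ 48648.)
(-120911 + F(c(5, 1))) + H = (-120911 + 2*(-13)) + (49416 - 213*√13) = (-120911 - 26) + (49416 - 213*√13) = -120937 + (49416 - 213*√13) = -71521 - 213*√13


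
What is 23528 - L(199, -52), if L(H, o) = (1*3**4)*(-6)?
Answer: 24014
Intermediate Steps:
L(H, o) = -486 (L(H, o) = (1*81)*(-6) = 81*(-6) = -486)
23528 - L(199, -52) = 23528 - 1*(-486) = 23528 + 486 = 24014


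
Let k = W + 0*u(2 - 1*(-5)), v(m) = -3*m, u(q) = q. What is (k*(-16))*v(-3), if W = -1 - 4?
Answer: 720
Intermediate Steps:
W = -5
k = -5 (k = -5 + 0*(2 - 1*(-5)) = -5 + 0*(2 + 5) = -5 + 0*7 = -5 + 0 = -5)
(k*(-16))*v(-3) = (-5*(-16))*(-3*(-3)) = 80*9 = 720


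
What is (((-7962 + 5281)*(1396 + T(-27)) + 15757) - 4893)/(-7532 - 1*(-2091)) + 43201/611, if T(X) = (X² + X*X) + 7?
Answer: 4914997088/3324451 ≈ 1478.4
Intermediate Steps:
T(X) = 7 + 2*X² (T(X) = (X² + X²) + 7 = 2*X² + 7 = 7 + 2*X²)
(((-7962 + 5281)*(1396 + T(-27)) + 15757) - 4893)/(-7532 - 1*(-2091)) + 43201/611 = (((-7962 + 5281)*(1396 + (7 + 2*(-27)²)) + 15757) - 4893)/(-7532 - 1*(-2091)) + 43201/611 = ((-2681*(1396 + (7 + 2*729)) + 15757) - 4893)/(-7532 + 2091) + 43201*(1/611) = ((-2681*(1396 + (7 + 1458)) + 15757) - 4893)/(-5441) + 43201/611 = ((-2681*(1396 + 1465) + 15757) - 4893)*(-1/5441) + 43201/611 = ((-2681*2861 + 15757) - 4893)*(-1/5441) + 43201/611 = ((-7670341 + 15757) - 4893)*(-1/5441) + 43201/611 = (-7654584 - 4893)*(-1/5441) + 43201/611 = -7659477*(-1/5441) + 43201/611 = 7659477/5441 + 43201/611 = 4914997088/3324451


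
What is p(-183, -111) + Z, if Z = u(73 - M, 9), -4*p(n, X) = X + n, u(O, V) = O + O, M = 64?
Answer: 183/2 ≈ 91.500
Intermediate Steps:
u(O, V) = 2*O
p(n, X) = -X/4 - n/4 (p(n, X) = -(X + n)/4 = -X/4 - n/4)
Z = 18 (Z = 2*(73 - 1*64) = 2*(73 - 64) = 2*9 = 18)
p(-183, -111) + Z = (-¼*(-111) - ¼*(-183)) + 18 = (111/4 + 183/4) + 18 = 147/2 + 18 = 183/2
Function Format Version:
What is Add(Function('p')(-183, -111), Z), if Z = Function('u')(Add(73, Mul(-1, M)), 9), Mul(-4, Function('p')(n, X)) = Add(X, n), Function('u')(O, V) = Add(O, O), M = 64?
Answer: Rational(183, 2) ≈ 91.500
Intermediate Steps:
Function('u')(O, V) = Mul(2, O)
Function('p')(n, X) = Add(Mul(Rational(-1, 4), X), Mul(Rational(-1, 4), n)) (Function('p')(n, X) = Mul(Rational(-1, 4), Add(X, n)) = Add(Mul(Rational(-1, 4), X), Mul(Rational(-1, 4), n)))
Z = 18 (Z = Mul(2, Add(73, Mul(-1, 64))) = Mul(2, Add(73, -64)) = Mul(2, 9) = 18)
Add(Function('p')(-183, -111), Z) = Add(Add(Mul(Rational(-1, 4), -111), Mul(Rational(-1, 4), -183)), 18) = Add(Add(Rational(111, 4), Rational(183, 4)), 18) = Add(Rational(147, 2), 18) = Rational(183, 2)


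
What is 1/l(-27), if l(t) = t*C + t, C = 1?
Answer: -1/54 ≈ -0.018519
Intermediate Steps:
l(t) = 2*t (l(t) = t*1 + t = t + t = 2*t)
1/l(-27) = 1/(2*(-27)) = 1/(-54) = -1/54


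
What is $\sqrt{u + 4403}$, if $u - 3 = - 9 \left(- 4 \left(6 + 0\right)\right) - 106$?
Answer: $2 \sqrt{1129} \approx 67.201$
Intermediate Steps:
$u = 113$ ($u = 3 - \left(106 + 9 \left(- 4 \left(6 + 0\right)\right)\right) = 3 - \left(106 + 9 \left(\left(-4\right) 6\right)\right) = 3 - -110 = 3 + \left(216 - 106\right) = 3 + 110 = 113$)
$\sqrt{u + 4403} = \sqrt{113 + 4403} = \sqrt{4516} = 2 \sqrt{1129}$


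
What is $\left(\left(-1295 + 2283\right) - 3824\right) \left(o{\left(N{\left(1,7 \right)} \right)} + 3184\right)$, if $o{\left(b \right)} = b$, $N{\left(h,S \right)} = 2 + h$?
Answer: $-9038332$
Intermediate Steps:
$\left(\left(-1295 + 2283\right) - 3824\right) \left(o{\left(N{\left(1,7 \right)} \right)} + 3184\right) = \left(\left(-1295 + 2283\right) - 3824\right) \left(\left(2 + 1\right) + 3184\right) = \left(988 - 3824\right) \left(3 + 3184\right) = \left(-2836\right) 3187 = -9038332$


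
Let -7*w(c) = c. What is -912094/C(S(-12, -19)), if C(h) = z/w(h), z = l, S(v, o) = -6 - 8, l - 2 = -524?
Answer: 912094/261 ≈ 3494.6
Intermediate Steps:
w(c) = -c/7
l = -522 (l = 2 - 524 = -522)
S(v, o) = -14
z = -522
C(h) = 3654/h (C(h) = -522*(-7/h) = -(-3654)/h = 3654/h)
-912094/C(S(-12, -19)) = -912094/(3654/(-14)) = -912094/(3654*(-1/14)) = -912094/(-261) = -912094*(-1/261) = 912094/261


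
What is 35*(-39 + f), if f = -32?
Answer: -2485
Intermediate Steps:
35*(-39 + f) = 35*(-39 - 32) = 35*(-71) = -2485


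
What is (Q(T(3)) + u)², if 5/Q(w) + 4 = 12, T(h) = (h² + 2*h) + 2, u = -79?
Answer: 393129/64 ≈ 6142.6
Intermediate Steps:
T(h) = 2 + h² + 2*h
Q(w) = 5/8 (Q(w) = 5/(-4 + 12) = 5/8)
(Q(T(3)) + u)² = (5/8 - 79)² = (-627/8)² = 393129/64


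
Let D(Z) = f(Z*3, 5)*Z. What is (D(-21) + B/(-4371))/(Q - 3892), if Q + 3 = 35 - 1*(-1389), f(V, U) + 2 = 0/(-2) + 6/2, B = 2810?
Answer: 94601/10800741 ≈ 0.0087588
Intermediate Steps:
f(V, U) = 1 (f(V, U) = -2 + (0/(-2) + 6/2) = -2 + (0*(-½) + 6*(½)) = -2 + (0 + 3) = -2 + 3 = 1)
Q = 1421 (Q = -3 + (35 - 1*(-1389)) = -3 + (35 + 1389) = -3 + 1424 = 1421)
D(Z) = Z (D(Z) = 1*Z = Z)
(D(-21) + B/(-4371))/(Q - 3892) = (-21 + 2810/(-4371))/(1421 - 3892) = (-21 + 2810*(-1/4371))/(-2471) = (-21 - 2810/4371)*(-1/2471) = -94601/4371*(-1/2471) = 94601/10800741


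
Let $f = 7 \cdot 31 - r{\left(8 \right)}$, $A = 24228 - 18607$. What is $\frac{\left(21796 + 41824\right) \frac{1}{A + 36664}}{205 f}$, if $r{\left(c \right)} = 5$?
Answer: $\frac{3181}{91885305} \approx 3.4619 \cdot 10^{-5}$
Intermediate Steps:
$A = 5621$
$f = 212$ ($f = 7 \cdot 31 - 5 = 217 - 5 = 212$)
$\frac{\left(21796 + 41824\right) \frac{1}{A + 36664}}{205 f} = \frac{\left(21796 + 41824\right) \frac{1}{5621 + 36664}}{205 \cdot 212} = \frac{63620 \cdot \frac{1}{42285}}{43460} = 63620 \cdot \frac{1}{42285} \cdot \frac{1}{43460} = \frac{12724}{8457} \cdot \frac{1}{43460} = \frac{3181}{91885305}$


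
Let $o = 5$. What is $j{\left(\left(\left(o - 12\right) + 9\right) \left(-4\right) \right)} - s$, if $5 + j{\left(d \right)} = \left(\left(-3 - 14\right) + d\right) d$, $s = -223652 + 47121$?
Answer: $176726$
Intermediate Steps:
$s = -176531$
$j{\left(d \right)} = -5 + d \left(-17 + d\right)$ ($j{\left(d \right)} = -5 + \left(\left(-3 - 14\right) + d\right) d = -5 + \left(-17 + d\right) d = -5 + d \left(-17 + d\right)$)
$j{\left(\left(\left(o - 12\right) + 9\right) \left(-4\right) \right)} - s = \left(-5 + \left(\left(\left(5 - 12\right) + 9\right) \left(-4\right)\right)^{2} - 17 \left(\left(5 - 12\right) + 9\right) \left(-4\right)\right) - -176531 = \left(-5 + \left(\left(\left(5 - 12\right) + 9\right) \left(-4\right)\right)^{2} - 17 \left(\left(5 - 12\right) + 9\right) \left(-4\right)\right) + 176531 = \left(-5 + \left(\left(-7 + 9\right) \left(-4\right)\right)^{2} - 17 \left(-7 + 9\right) \left(-4\right)\right) + 176531 = \left(-5 + \left(2 \left(-4\right)\right)^{2} - 17 \cdot 2 \left(-4\right)\right) + 176531 = \left(-5 + \left(-8\right)^{2} - -136\right) + 176531 = \left(-5 + 64 + 136\right) + 176531 = 195 + 176531 = 176726$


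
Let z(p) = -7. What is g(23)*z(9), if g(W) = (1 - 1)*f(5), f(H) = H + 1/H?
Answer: 0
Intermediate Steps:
f(H) = H + 1/H
g(W) = 0 (g(W) = (1 - 1)*(5 + 1/5) = 0*(5 + ⅕) = 0*(26/5) = 0)
g(23)*z(9) = 0*(-7) = 0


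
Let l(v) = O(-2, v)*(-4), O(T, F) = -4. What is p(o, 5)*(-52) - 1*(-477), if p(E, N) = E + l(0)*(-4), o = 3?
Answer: 3649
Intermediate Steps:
l(v) = 16 (l(v) = -4*(-4) = 16)
p(E, N) = -64 + E (p(E, N) = E + 16*(-4) = E - 64 = -64 + E)
p(o, 5)*(-52) - 1*(-477) = (-64 + 3)*(-52) - 1*(-477) = -61*(-52) + 477 = 3172 + 477 = 3649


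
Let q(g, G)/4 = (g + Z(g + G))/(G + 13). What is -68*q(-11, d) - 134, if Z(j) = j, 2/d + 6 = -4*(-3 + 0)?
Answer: 308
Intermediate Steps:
d = 1/3 (d = 2/(-6 - 4*(-3 + 0)) = 2/(-6 - 4*(-3)) = 2/(-6 + 12) = 2/6 = 2*(1/6) = 1/3 ≈ 0.33333)
q(g, G) = 4*(G + 2*g)/(13 + G) (q(g, G) = 4*((g + (g + G))/(G + 13)) = 4*((g + (G + g))/(13 + G)) = 4*((G + 2*g)/(13 + G)) = 4*(G + 2*g)/(13 + G))
-68*q(-11, d) - 134 = -272*(1/3 + 2*(-11))/(13 + 1/3) - 134 = -272*(1/3 - 22)/40/3 - 134 = -272*3*(-65)/(40*3) - 134 = -68*(-13/2) - 134 = 442 - 134 = 308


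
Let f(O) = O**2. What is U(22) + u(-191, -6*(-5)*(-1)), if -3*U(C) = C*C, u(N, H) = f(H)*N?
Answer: -516184/3 ≈ -1.7206e+5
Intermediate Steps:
u(N, H) = N*H**2 (u(N, H) = H**2*N = N*H**2)
U(C) = -C**2/3 (U(C) = -C*C/3 = -C**2/3)
U(22) + u(-191, -6*(-5)*(-1)) = -1/3*22**2 - 191*(-6*(-5)*(-1))**2 = -1/3*484 - 191*(30*(-1))**2 = -484/3 - 191*(-30)**2 = -484/3 - 191*900 = -484/3 - 171900 = -516184/3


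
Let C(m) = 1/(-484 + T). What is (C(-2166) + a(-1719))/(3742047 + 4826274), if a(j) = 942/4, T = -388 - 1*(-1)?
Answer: 410239/14926015182 ≈ 2.7485e-5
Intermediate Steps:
T = -387 (T = -388 + 1 = -387)
C(m) = -1/871 (C(m) = 1/(-484 - 387) = 1/(-871) = -1/871)
a(j) = 471/2 (a(j) = 942*(¼) = 471/2)
(C(-2166) + a(-1719))/(3742047 + 4826274) = (-1/871 + 471/2)/(3742047 + 4826274) = (410239/1742)/8568321 = (410239/1742)*(1/8568321) = 410239/14926015182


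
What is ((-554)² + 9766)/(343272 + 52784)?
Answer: 158341/198028 ≈ 0.79959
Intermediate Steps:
((-554)² + 9766)/(343272 + 52784) = (306916 + 9766)/396056 = 316682*(1/396056) = 158341/198028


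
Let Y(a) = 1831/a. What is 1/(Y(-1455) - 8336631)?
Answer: -1455/12129799936 ≈ -1.1995e-7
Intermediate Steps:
1/(Y(-1455) - 8336631) = 1/(1831/(-1455) - 8336631) = 1/(1831*(-1/1455) - 8336631) = 1/(-1831/1455 - 8336631) = 1/(-12129799936/1455) = -1455/12129799936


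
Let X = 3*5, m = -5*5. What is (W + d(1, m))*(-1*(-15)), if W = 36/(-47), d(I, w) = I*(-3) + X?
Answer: 7920/47 ≈ 168.51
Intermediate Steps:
m = -25
X = 15
d(I, w) = 15 - 3*I (d(I, w) = I*(-3) + 15 = -3*I + 15 = 15 - 3*I)
W = -36/47 (W = 36*(-1/47) = -36/47 ≈ -0.76596)
(W + d(1, m))*(-1*(-15)) = (-36/47 + (15 - 3*1))*(-1*(-15)) = (-36/47 + (15 - 3))*15 = (-36/47 + 12)*15 = (528/47)*15 = 7920/47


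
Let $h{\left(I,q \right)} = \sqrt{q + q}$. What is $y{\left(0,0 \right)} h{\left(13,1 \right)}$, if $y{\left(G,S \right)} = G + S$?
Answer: $0$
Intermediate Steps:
$h{\left(I,q \right)} = \sqrt{2} \sqrt{q}$ ($h{\left(I,q \right)} = \sqrt{2 q} = \sqrt{2} \sqrt{q}$)
$y{\left(0,0 \right)} h{\left(13,1 \right)} = \left(0 + 0\right) \sqrt{2} \sqrt{1} = 0 \sqrt{2} \cdot 1 = 0 \sqrt{2} = 0$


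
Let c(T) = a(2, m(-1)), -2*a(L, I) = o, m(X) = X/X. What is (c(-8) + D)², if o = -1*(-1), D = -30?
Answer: 3721/4 ≈ 930.25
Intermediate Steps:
m(X) = 1
o = 1
a(L, I) = -½ (a(L, I) = -½*1 = -½)
c(T) = -½
(c(-8) + D)² = (-½ - 30)² = (-61/2)² = 3721/4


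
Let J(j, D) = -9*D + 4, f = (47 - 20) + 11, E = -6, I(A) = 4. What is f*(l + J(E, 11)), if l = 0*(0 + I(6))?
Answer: -3610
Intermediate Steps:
f = 38 (f = 27 + 11 = 38)
l = 0 (l = 0*(0 + 4) = 0*4 = 0)
J(j, D) = 4 - 9*D
f*(l + J(E, 11)) = 38*(0 + (4 - 9*11)) = 38*(0 + (4 - 99)) = 38*(0 - 95) = 38*(-95) = -3610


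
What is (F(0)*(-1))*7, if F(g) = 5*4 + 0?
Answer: -140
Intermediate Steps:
F(g) = 20 (F(g) = 20 + 0 = 20)
(F(0)*(-1))*7 = (20*(-1))*7 = -20*7 = -140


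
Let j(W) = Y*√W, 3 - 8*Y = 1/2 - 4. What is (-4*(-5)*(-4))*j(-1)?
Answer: -65*I ≈ -65.0*I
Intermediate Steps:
Y = 13/16 (Y = 3/8 - (1/2 - 4)/8 = 3/8 - (½ - 4)/8 = 3/8 - ⅛*(-7/2) = 3/8 + 7/16 = 13/16 ≈ 0.81250)
j(W) = 13*√W/16
(-4*(-5)*(-4))*j(-1) = (-4*(-5)*(-4))*(13*√(-1)/16) = (20*(-4))*(13*I/16) = -65*I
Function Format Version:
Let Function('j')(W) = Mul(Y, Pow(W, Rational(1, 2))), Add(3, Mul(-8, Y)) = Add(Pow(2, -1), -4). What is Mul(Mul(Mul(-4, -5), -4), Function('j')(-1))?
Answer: Mul(-65, I) ≈ Mul(-65.000, I)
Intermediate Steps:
Y = Rational(13, 16) (Y = Add(Rational(3, 8), Mul(Rational(-1, 8), Add(Pow(2, -1), -4))) = Add(Rational(3, 8), Mul(Rational(-1, 8), Add(Rational(1, 2), -4))) = Add(Rational(3, 8), Mul(Rational(-1, 8), Rational(-7, 2))) = Add(Rational(3, 8), Rational(7, 16)) = Rational(13, 16) ≈ 0.81250)
Function('j')(W) = Mul(Rational(13, 16), Pow(W, Rational(1, 2)))
Mul(Mul(Mul(-4, -5), -4), Function('j')(-1)) = Mul(Mul(Mul(-4, -5), -4), Mul(Rational(13, 16), Pow(-1, Rational(1, 2)))) = Mul(Mul(20, -4), Mul(Rational(13, 16), I)) = Mul(-80, Mul(Rational(13, 16), I)) = Mul(-65, I)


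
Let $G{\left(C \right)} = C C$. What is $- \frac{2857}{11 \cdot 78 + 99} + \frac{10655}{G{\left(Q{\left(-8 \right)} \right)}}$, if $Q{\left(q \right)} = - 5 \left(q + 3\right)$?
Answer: $\frac{1682242}{119625} \approx 14.063$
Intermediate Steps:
$Q{\left(q \right)} = -15 - 5 q$ ($Q{\left(q \right)} = - 5 \left(3 + q\right) = -15 - 5 q$)
$G{\left(C \right)} = C^{2}$
$- \frac{2857}{11 \cdot 78 + 99} + \frac{10655}{G{\left(Q{\left(-8 \right)} \right)}} = - \frac{2857}{11 \cdot 78 + 99} + \frac{10655}{\left(-15 - -40\right)^{2}} = - \frac{2857}{858 + 99} + \frac{10655}{\left(-15 + 40\right)^{2}} = - \frac{2857}{957} + \frac{10655}{25^{2}} = \left(-2857\right) \frac{1}{957} + \frac{10655}{625} = - \frac{2857}{957} + 10655 \cdot \frac{1}{625} = - \frac{2857}{957} + \frac{2131}{125} = \frac{1682242}{119625}$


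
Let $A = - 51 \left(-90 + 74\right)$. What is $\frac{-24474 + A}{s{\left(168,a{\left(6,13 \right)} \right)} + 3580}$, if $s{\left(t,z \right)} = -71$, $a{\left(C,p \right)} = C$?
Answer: $- \frac{23658}{3509} \approx -6.7421$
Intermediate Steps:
$A = 816$ ($A = \left(-51\right) \left(-16\right) = 816$)
$\frac{-24474 + A}{s{\left(168,a{\left(6,13 \right)} \right)} + 3580} = \frac{-24474 + 816}{-71 + 3580} = - \frac{23658}{3509}$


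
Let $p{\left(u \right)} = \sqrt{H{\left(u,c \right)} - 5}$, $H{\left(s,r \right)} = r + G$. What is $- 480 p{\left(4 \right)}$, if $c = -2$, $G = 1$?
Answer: $- 480 i \sqrt{6} \approx - 1175.8 i$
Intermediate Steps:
$H{\left(s,r \right)} = 1 + r$ ($H{\left(s,r \right)} = r + 1 = 1 + r$)
$p{\left(u \right)} = i \sqrt{6}$ ($p{\left(u \right)} = \sqrt{\left(1 - 2\right) - 5} = \sqrt{-1 - 5} = \sqrt{-6} = i \sqrt{6}$)
$- 480 p{\left(4 \right)} = - 480 i \sqrt{6}$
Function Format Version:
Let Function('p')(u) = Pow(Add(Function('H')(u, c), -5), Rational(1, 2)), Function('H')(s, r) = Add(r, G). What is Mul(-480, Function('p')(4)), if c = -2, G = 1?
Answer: Mul(-480, I, Pow(6, Rational(1, 2))) ≈ Mul(-1175.8, I)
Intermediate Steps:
Function('H')(s, r) = Add(1, r) (Function('H')(s, r) = Add(r, 1) = Add(1, r))
Function('p')(u) = Mul(I, Pow(6, Rational(1, 2))) (Function('p')(u) = Pow(Add(Add(1, -2), -5), Rational(1, 2)) = Pow(Add(-1, -5), Rational(1, 2)) = Pow(-6, Rational(1, 2)) = Mul(I, Pow(6, Rational(1, 2))))
Mul(-480, Function('p')(4)) = Mul(-480, Mul(I, Pow(6, Rational(1, 2)))) = Mul(-480, I, Pow(6, Rational(1, 2)))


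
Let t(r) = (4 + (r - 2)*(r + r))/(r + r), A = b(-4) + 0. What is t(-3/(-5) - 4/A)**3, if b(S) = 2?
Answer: -4826809/42875 ≈ -112.58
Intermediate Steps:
A = 2 (A = 2 + 0 = 2)
t(r) = (4 + 2*r*(-2 + r))/(2*r) (t(r) = (4 + (-2 + r)*(2*r))/((2*r)) = (4 + 2*r*(-2 + r))*(1/(2*r)) = (4 + 2*r*(-2 + r))/(2*r))
t(-3/(-5) - 4/A)**3 = (-2 + (-3/(-5) - 4/2) + 2/(-3/(-5) - 4/2))**3 = (-2 + (-3*(-1/5) - 4*1/2) + 2/(-3*(-1/5) - 4*1/2))**3 = (-2 + (3/5 - 2) + 2/(3/5 - 2))**3 = (-2 - 7/5 + 2/(-7/5))**3 = (-2 - 7/5 + 2*(-5/7))**3 = (-2 - 7/5 - 10/7)**3 = (-169/35)**3 = -4826809/42875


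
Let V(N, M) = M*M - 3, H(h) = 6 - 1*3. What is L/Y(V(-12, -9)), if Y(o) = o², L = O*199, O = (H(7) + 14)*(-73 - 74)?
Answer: -165767/2028 ≈ -81.739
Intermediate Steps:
H(h) = 3 (H(h) = 6 - 3 = 3)
V(N, M) = -3 + M² (V(N, M) = M² - 3 = -3 + M²)
O = -2499 (O = (3 + 14)*(-73 - 74) = 17*(-147) = -2499)
L = -497301 (L = -2499*199 = -497301)
L/Y(V(-12, -9)) = -497301/(-3 + (-9)²)² = -497301/(-3 + 81)² = -497301/(78²) = -497301/6084 = -497301*1/6084 = -165767/2028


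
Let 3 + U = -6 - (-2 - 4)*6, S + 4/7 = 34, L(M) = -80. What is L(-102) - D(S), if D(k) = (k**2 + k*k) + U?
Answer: -114755/49 ≈ -2341.9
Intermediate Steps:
S = 234/7 (S = -4/7 + 34 = 234/7 ≈ 33.429)
U = 27 (U = -3 + (-6 - (-2 - 4)*6) = -3 + (-6 - (-6)*6) = -3 + (-6 - 1*(-36)) = -3 + (-6 + 36) = -3 + 30 = 27)
D(k) = 27 + 2*k**2 (D(k) = (k**2 + k*k) + 27 = (k**2 + k**2) + 27 = 2*k**2 + 27 = 27 + 2*k**2)
L(-102) - D(S) = -80 - (27 + 2*(234/7)**2) = -80 - (27 + 2*(54756/49)) = -80 - (27 + 109512/49) = -80 - 1*110835/49 = -80 - 110835/49 = -114755/49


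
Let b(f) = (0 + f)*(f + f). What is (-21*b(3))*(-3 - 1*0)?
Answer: 1134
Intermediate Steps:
b(f) = 2*f**2 (b(f) = f*(2*f) = 2*f**2)
(-21*b(3))*(-3 - 1*0) = (-42*3**2)*(-3 - 1*0) = (-42*9)*(-3 + 0) = -21*18*(-3) = -378*(-3) = 1134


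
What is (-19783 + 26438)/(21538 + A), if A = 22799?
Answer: 6655/44337 ≈ 0.15010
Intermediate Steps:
(-19783 + 26438)/(21538 + A) = (-19783 + 26438)/(21538 + 22799) = 6655/44337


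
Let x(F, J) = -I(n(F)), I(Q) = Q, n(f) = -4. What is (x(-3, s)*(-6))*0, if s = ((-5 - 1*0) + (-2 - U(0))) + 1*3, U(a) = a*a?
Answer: 0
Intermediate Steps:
U(a) = a²
s = -4 (s = ((-5 - 1*0) + (-2 - 1*0²)) + 1*3 = ((-5 + 0) + (-2 - 1*0)) + 3 = (-5 + (-2 + 0)) + 3 = (-5 - 2) + 3 = -7 + 3 = -4)
x(F, J) = 4 (x(F, J) = -1*(-4) = 4)
(x(-3, s)*(-6))*0 = (4*(-6))*0 = -24*0 = 0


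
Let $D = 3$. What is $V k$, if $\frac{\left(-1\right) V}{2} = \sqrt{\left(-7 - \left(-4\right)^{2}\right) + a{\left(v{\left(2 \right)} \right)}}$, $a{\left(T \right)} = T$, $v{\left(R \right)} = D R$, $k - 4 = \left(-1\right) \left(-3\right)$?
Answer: $- 14 i \sqrt{17} \approx - 57.724 i$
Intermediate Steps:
$k = 7$ ($k = 4 - -3 = 4 + 3 = 7$)
$v{\left(R \right)} = 3 R$
$V = - 2 i \sqrt{17}$ ($V = - 2 \sqrt{\left(-7 - \left(-4\right)^{2}\right) + 3 \cdot 2} = - 2 \sqrt{\left(-7 - 16\right) + 6} = - 2 \sqrt{-23 + 6} = - 2 \sqrt{-17} = - 2 i \sqrt{17} \approx - 8.2462 i$)
$V k = - 2 i \sqrt{17} \cdot 7 = - 14 i \sqrt{17}$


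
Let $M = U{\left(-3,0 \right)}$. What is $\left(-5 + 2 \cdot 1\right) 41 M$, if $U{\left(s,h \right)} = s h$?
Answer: $0$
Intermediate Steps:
$U{\left(s,h \right)} = h s$
$M = 0$ ($M = 0 \left(-3\right) = 0$)
$\left(-5 + 2 \cdot 1\right) 41 M = \left(-5 + 2 \cdot 1\right) 41 \cdot 0 = \left(-5 + 2\right) 41 \cdot 0 = \left(-3\right) 41 \cdot 0 = \left(-123\right) 0 = 0$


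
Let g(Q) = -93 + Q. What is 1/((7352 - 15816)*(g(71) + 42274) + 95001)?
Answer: -1/357525927 ≈ -2.7970e-9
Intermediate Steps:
1/((7352 - 15816)*(g(71) + 42274) + 95001) = 1/((7352 - 15816)*((-93 + 71) + 42274) + 95001) = 1/(-8464*(-22 + 42274) + 95001) = 1/(-8464*42252 + 95001) = 1/(-357620928 + 95001) = 1/(-357525927) = -1/357525927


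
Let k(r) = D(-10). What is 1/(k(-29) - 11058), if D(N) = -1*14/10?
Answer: -5/55297 ≈ -9.0421e-5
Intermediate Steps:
D(N) = -7/5 (D(N) = -14*⅒ = -7/5)
k(r) = -7/5
1/(k(-29) - 11058) = 1/(-7/5 - 11058) = 1/(-55297/5) = -5/55297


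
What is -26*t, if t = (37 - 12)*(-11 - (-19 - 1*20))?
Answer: -18200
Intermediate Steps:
t = 700 (t = 25*(-11 - (-19 - 20)) = 25*(-11 - 1*(-39)) = 25*(-11 + 39) = 25*28 = 700)
-26*t = -26*700 = -18200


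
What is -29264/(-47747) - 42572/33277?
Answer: -1058867156/1588876919 ≈ -0.66642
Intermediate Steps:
-29264/(-47747) - 42572/33277 = -29264*(-1/47747) - 42572*1/33277 = 29264/47747 - 42572/33277 = -1058867156/1588876919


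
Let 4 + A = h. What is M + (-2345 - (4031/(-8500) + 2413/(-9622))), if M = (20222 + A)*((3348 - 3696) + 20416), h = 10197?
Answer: 1468235114056523/2405500 ≈ 6.1037e+8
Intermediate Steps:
A = 10193 (A = -4 + 10197 = 10193)
M = 610368220 (M = (20222 + 10193)*((3348 - 3696) + 20416) = 30415*(-348 + 20416) = 30415*20068 = 610368220)
M + (-2345 - (4031/(-8500) + 2413/(-9622))) = 610368220 + (-2345 - (4031/(-8500) + 2413/(-9622))) = 610368220 + (-2345 - (4031*(-1/8500) + 2413*(-1/9622))) = 610368220 + (-2345 - (-4031/8500 - 2413/9622)) = 610368220 + (-2345 - 1*(-1744023/2405500)) = 610368220 + (-2345 + 1744023/2405500) = 610368220 - 5639153477/2405500 = 1468235114056523/2405500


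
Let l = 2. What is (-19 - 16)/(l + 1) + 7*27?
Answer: 532/3 ≈ 177.33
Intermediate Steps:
(-19 - 16)/(l + 1) + 7*27 = (-19 - 16)/(2 + 1) + 7*27 = -35/3 + 189 = 532/3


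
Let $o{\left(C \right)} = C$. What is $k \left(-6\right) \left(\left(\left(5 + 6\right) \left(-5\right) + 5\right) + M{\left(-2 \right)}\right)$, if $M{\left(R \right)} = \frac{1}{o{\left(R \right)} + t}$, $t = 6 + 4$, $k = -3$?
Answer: $- \frac{3591}{4} \approx -897.75$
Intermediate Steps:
$t = 10$
$M{\left(R \right)} = \frac{1}{10 + R}$ ($M{\left(R \right)} = \frac{1}{R + 10} = \frac{1}{10 + R}$)
$k \left(-6\right) \left(\left(\left(5 + 6\right) \left(-5\right) + 5\right) + M{\left(-2 \right)}\right) = \left(-3\right) \left(-6\right) \left(\left(\left(5 + 6\right) \left(-5\right) + 5\right) + \frac{1}{10 - 2}\right) = 18 \left(\left(11 \left(-5\right) + 5\right) + \frac{1}{8}\right) = 18 \left(\left(-55 + 5\right) + \frac{1}{8}\right) = 18 \left(-50 + \frac{1}{8}\right) = 18 \left(- \frac{399}{8}\right) = - \frac{3591}{4}$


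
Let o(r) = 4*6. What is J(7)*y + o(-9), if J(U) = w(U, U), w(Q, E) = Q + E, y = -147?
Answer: -2034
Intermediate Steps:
w(Q, E) = E + Q
o(r) = 24
J(U) = 2*U (J(U) = U + U = 2*U)
J(7)*y + o(-9) = (2*7)*(-147) + 24 = 14*(-147) + 24 = -2058 + 24 = -2034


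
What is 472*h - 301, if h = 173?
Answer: 81355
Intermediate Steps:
472*h - 301 = 472*173 - 301 = 81656 - 301 = 81355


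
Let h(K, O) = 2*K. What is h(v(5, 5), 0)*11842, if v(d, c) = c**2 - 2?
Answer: 544732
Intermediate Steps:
v(d, c) = -2 + c**2
h(v(5, 5), 0)*11842 = (2*(-2 + 5**2))*11842 = (2*(-2 + 25))*11842 = (2*23)*11842 = 46*11842 = 544732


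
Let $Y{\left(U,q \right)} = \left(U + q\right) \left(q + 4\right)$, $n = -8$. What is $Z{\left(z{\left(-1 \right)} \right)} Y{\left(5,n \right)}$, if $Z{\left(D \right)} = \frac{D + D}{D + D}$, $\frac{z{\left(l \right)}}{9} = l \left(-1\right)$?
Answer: $12$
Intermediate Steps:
$z{\left(l \right)} = - 9 l$ ($z{\left(l \right)} = 9 l \left(-1\right) = 9 \left(- l\right) = - 9 l$)
$Y{\left(U,q \right)} = \left(4 + q\right) \left(U + q\right)$ ($Y{\left(U,q \right)} = \left(U + q\right) \left(4 + q\right) = \left(4 + q\right) \left(U + q\right)$)
$Z{\left(D \right)} = 1$ ($Z{\left(D \right)} = \frac{2 D}{2 D} = 2 D \frac{1}{2 D} = 1$)
$Z{\left(z{\left(-1 \right)} \right)} Y{\left(5,n \right)} = 1 \left(\left(-8\right)^{2} + 4 \cdot 5 + 4 \left(-8\right) + 5 \left(-8\right)\right) = 1 \left(64 + 20 - 32 - 40\right) = 1 \cdot 12 = 12$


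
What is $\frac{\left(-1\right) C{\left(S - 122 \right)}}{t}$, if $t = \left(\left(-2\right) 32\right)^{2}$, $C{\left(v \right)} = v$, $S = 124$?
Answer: $- \frac{1}{2048} \approx -0.00048828$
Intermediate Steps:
$t = 4096$ ($t = \left(-64\right)^{2} = 4096$)
$\frac{\left(-1\right) C{\left(S - 122 \right)}}{t} = \frac{\left(-1\right) \left(124 - 122\right)}{4096} = - (124 - 122) \frac{1}{4096} = \left(-1\right) 2 \cdot \frac{1}{4096} = \left(-2\right) \frac{1}{4096} = - \frac{1}{2048}$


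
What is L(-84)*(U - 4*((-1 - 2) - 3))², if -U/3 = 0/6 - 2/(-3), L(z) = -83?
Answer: -40172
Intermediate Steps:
U = -2 (U = -3*(0/6 - 2/(-3)) = -3*(0*(⅙) - 2*(-⅓)) = -3*(0 + ⅔) = -3*⅔ = -2)
L(-84)*(U - 4*((-1 - 2) - 3))² = -83*(-2 - 4*((-1 - 2) - 3))² = -83*(-2 - 4*(-3 - 3))² = -83*(-2 - 4*(-6))² = -83*(-2 + 24)² = -83*22² = -83*484 = -40172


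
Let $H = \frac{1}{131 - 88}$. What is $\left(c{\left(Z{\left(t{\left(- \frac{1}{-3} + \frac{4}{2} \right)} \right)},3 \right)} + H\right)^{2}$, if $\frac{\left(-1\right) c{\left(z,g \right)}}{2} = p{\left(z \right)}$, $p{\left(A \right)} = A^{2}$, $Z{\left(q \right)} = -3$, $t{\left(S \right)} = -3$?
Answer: $\frac{597529}{1849} \approx 323.16$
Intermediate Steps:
$H = \frac{1}{43} \approx 0.023256$
$c{\left(z,g \right)} = - 2 z^{2}$
$\left(c{\left(Z{\left(t{\left(- \frac{1}{-3} + \frac{4}{2} \right)} \right)},3 \right)} + H\right)^{2} = \left(- 2 \left(-3\right)^{2} + \frac{1}{43}\right)^{2} = \left(\left(-2\right) 9 + \frac{1}{43}\right)^{2} = \left(-18 + \frac{1}{43}\right)^{2} = \left(- \frac{773}{43}\right)^{2} = \frac{597529}{1849}$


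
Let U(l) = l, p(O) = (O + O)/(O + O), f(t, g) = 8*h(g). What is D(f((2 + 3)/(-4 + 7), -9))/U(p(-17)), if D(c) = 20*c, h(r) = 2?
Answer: 320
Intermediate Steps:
f(t, g) = 16 (f(t, g) = 8*2 = 16)
p(O) = 1 (p(O) = (2*O)/((2*O)) = (2*O)*(1/(2*O)) = 1)
D(f((2 + 3)/(-4 + 7), -9))/U(p(-17)) = (20*16)/1 = 320*1 = 320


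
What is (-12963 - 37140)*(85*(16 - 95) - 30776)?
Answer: 1878411573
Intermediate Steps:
(-12963 - 37140)*(85*(16 - 95) - 30776) = -50103*(85*(-79) - 30776) = -50103*(-6715 - 30776) = -50103*(-37491) = 1878411573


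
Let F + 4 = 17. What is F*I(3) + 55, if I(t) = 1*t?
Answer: 94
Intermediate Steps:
F = 13 (F = -4 + 17 = 13)
I(t) = t
F*I(3) + 55 = 13*3 + 55 = 39 + 55 = 94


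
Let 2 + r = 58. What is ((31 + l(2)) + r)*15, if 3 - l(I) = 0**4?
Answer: 1350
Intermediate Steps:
r = 56 (r = -2 + 58 = 56)
l(I) = 3 (l(I) = 3 - 1*0**4 = 3 - 1*0 = 3 + 0 = 3)
((31 + l(2)) + r)*15 = ((31 + 3) + 56)*15 = (34 + 56)*15 = 90*15 = 1350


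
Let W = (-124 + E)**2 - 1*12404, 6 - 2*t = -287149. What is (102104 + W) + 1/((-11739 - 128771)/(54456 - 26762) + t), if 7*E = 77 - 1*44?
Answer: 20248362045413881/194828643975 ≈ 1.0393e+5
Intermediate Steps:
E = 33/7 (E = (77 - 1*44)/7 = (77 - 44)/7 = (1/7)*33 = 33/7 ≈ 4.7143)
t = 287155/2 (t = 3 - 1/2*(-287149) = 3 + 287149/2 = 287155/2 ≈ 1.4358e+5)
W = 89429/49 (W = (-124 + 33/7)**2 - 1*12404 = (-835/7)**2 - 12404 = 697225/49 - 12404 = 89429/49 ≈ 1825.1)
(102104 + W) + 1/((-11739 - 128771)/(54456 - 26762) + t) = (102104 + 89429/49) + 1/((-11739 - 128771)/(54456 - 26762) + 287155/2) = 5092525/49 + 1/(-140510/27694 + 287155/2) = 5092525/49 + 1/(-140510*1/27694 + 287155/2) = 5092525/49 + 1/(-70255/13847 + 287155/2) = 5092525/49 + 1/(3976094775/27694) = 5092525/49 + 27694/3976094775 = 20248362045413881/194828643975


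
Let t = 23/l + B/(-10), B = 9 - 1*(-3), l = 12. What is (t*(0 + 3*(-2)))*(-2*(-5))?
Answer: -43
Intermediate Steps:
B = 12 (B = 9 + 3 = 12)
t = 43/60 (t = 23/12 + 12/(-10) = 23*(1/12) + 12*(-⅒) = 23/12 - 6/5 = 43/60 ≈ 0.71667)
(t*(0 + 3*(-2)))*(-2*(-5)) = (43*(0 + 3*(-2))/60)*(-2*(-5)) = (43*(0 - 6)/60)*10 = ((43/60)*(-6))*10 = -43/10*10 = -43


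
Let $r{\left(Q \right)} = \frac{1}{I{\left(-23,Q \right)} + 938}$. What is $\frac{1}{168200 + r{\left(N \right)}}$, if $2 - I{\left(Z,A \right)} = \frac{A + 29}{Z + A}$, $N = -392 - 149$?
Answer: $\frac{132412}{22271698541} \approx 5.9453 \cdot 10^{-6}$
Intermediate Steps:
$N = -541$
$I{\left(Z,A \right)} = 2 - \frac{29 + A}{A + Z}$ ($I{\left(Z,A \right)} = 2 - \frac{A + 29}{Z + A} = 2 - \frac{29 + A}{A + Z}$)
$r{\left(Q \right)} = \frac{1}{938 + \frac{-75 + Q}{-23 + Q}}$ ($r{\left(Q \right)} = \frac{1}{\frac{-29 + Q + 2 \left(-23\right)}{Q - 23} + 938} = \frac{1}{\frac{-29 + Q - 46}{-23 + Q} + 938} = \frac{1}{\frac{-75 + Q}{-23 + Q} + 938} = \frac{1}{938 + \frac{-75 + Q}{-23 + Q}}$)
$\frac{1}{168200 + r{\left(N \right)}} = \frac{1}{168200 + \frac{-23 - 541}{-21649 + 939 \left(-541\right)}} = \frac{1}{168200 + \frac{1}{-21649 - 507999} \left(-564\right)} = \frac{1}{168200 + \frac{1}{-529648} \left(-564\right)} = \frac{1}{168200 - - \frac{141}{132412}} = \frac{1}{168200 + \frac{141}{132412}} = \frac{1}{\frac{22271698541}{132412}} = \frac{132412}{22271698541}$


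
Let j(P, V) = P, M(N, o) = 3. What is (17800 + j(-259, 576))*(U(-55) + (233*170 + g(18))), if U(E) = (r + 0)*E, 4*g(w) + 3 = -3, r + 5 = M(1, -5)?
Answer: 1393404417/2 ≈ 6.9670e+8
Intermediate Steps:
r = -2 (r = -5 + 3 = -2)
g(w) = -3/2 (g(w) = -3/4 + (1/4)*(-3) = -3/4 - 3/4 = -3/2)
U(E) = -2*E (U(E) = (-2 + 0)*E = -2*E)
(17800 + j(-259, 576))*(U(-55) + (233*170 + g(18))) = (17800 - 259)*(-2*(-55) + (233*170 - 3/2)) = 17541*(110 + (39610 - 3/2)) = 17541*(110 + 79217/2) = 17541*(79437/2) = 1393404417/2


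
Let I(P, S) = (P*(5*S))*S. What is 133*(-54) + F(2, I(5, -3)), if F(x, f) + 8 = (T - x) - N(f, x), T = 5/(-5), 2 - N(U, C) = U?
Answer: -6970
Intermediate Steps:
N(U, C) = 2 - U
T = -1 (T = 5*(-⅕) = -1)
I(P, S) = 5*P*S² (I(P, S) = (5*P*S)*S = 5*P*S²)
F(x, f) = -11 + f - x (F(x, f) = -8 + ((-1 - x) - (2 - f)) = -8 + ((-1 - x) + (-2 + f)) = -8 + (-3 + f - x) = -11 + f - x)
133*(-54) + F(2, I(5, -3)) = 133*(-54) + (-11 + 5*5*(-3)² - 1*2) = -7182 + (-11 + 5*5*9 - 2) = -7182 + (-11 + 225 - 2) = -7182 + 212 = -6970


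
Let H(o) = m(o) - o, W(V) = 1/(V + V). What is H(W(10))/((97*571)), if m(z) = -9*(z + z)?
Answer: -19/1107740 ≈ -1.7152e-5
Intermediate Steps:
W(V) = 1/(2*V)
m(z) = -18*z
H(o) = -19*o (H(o) = -18*o - o = -19*o)
H(W(10))/((97*571)) = (-19/(2*10))/((97*571)) = -19/(2*10)/55387 = -19*1/20*(1/55387) = -19/20*1/55387 = -19/1107740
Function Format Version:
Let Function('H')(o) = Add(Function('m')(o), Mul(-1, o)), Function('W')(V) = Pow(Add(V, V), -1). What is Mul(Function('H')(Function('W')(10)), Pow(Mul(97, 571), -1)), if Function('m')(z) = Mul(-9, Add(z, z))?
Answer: Rational(-19, 1107740) ≈ -1.7152e-5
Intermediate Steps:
Function('W')(V) = Mul(Rational(1, 2), Pow(V, -1)) (Function('W')(V) = Pow(Mul(2, V), -1) = Mul(Rational(1, 2), Pow(V, -1)))
Function('m')(z) = Mul(-18, z) (Function('m')(z) = Mul(-9, Mul(2, z)) = Mul(-18, z))
Function('H')(o) = Mul(-19, o) (Function('H')(o) = Add(Mul(-18, o), Mul(-1, o)) = Mul(-19, o))
Mul(Function('H')(Function('W')(10)), Pow(Mul(97, 571), -1)) = Mul(Mul(-19, Mul(Rational(1, 2), Pow(10, -1))), Pow(Mul(97, 571), -1)) = Mul(Mul(-19, Mul(Rational(1, 2), Rational(1, 10))), Pow(55387, -1)) = Mul(Mul(-19, Rational(1, 20)), Rational(1, 55387)) = Mul(Rational(-19, 20), Rational(1, 55387)) = Rational(-19, 1107740)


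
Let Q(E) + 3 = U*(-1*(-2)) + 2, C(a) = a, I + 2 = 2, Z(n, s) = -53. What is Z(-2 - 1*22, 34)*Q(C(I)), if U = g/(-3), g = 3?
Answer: 159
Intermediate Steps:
I = 0 (I = -2 + 2 = 0)
U = -1 (U = 3/(-3) = 3*(-⅓) = -1)
Q(E) = -3 (Q(E) = -3 + (-(-1)*(-2) + 2) = -3 + (-1*2 + 2) = -3 + (-2 + 2) = -3 + 0 = -3)
Z(-2 - 1*22, 34)*Q(C(I)) = -53*(-3) = 159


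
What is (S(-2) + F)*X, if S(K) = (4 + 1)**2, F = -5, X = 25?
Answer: 500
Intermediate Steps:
S(K) = 25 (S(K) = 5**2 = 25)
(S(-2) + F)*X = (25 - 5)*25 = 20*25 = 500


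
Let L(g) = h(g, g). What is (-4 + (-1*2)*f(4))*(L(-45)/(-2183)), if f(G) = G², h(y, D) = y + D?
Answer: -3240/2183 ≈ -1.4842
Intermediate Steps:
h(y, D) = D + y
L(g) = 2*g (L(g) = g + g = 2*g)
(-4 + (-1*2)*f(4))*(L(-45)/(-2183)) = (-4 - 1*2*4²)*((2*(-45))/(-2183)) = (-4 - 2*16)*(-90*(-1/2183)) = (-4 - 32)*(90/2183) = -36*90/2183 = -3240/2183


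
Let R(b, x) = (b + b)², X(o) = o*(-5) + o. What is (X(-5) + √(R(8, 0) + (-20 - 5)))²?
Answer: (20 + √231)² ≈ 1238.9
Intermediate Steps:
X(o) = -4*o (X(o) = -5*o + o = -4*o)
R(b, x) = 4*b² (R(b, x) = (2*b)² = 4*b²)
(X(-5) + √(R(8, 0) + (-20 - 5)))² = (-4*(-5) + √(4*8² + (-20 - 5)))² = (20 + √(4*64 - 25))² = (20 + √(256 - 25))² = (20 + √231)²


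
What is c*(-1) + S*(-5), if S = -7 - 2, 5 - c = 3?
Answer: 43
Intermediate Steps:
c = 2 (c = 5 - 1*3 = 5 - 3 = 2)
S = -9
c*(-1) + S*(-5) = 2*(-1) - 9*(-5) = -2 + 45 = 43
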